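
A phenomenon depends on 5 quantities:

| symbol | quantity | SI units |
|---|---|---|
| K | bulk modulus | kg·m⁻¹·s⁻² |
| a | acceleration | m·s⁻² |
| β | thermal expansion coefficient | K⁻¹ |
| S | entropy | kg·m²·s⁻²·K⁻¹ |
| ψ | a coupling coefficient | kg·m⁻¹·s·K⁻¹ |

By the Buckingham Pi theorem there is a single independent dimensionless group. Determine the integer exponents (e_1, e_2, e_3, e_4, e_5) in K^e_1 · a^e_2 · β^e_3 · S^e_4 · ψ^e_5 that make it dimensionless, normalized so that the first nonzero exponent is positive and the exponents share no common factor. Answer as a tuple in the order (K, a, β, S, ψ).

M: e_1·(1) + e_2·(0) + e_3·(0) + e_4·(1) + e_5·(1) = 0
L: e_1·(-1) + e_2·(1) + e_3·(0) + e_4·(2) + e_5·(-1) = 0
T: e_1·(-2) + e_2·(-2) + e_3·(0) + e_4·(-2) + e_5·(1) = 0
Θ: e_1·(0) + e_2·(0) + e_3·(-1) + e_4·(-1) + e_5·(-1) = 0
Solving this homogeneous linear system for the smallest-integer solution (first nonzero entry positive) gives (1, -3, 1, 1, -2).

(1, -3, 1, 1, -2)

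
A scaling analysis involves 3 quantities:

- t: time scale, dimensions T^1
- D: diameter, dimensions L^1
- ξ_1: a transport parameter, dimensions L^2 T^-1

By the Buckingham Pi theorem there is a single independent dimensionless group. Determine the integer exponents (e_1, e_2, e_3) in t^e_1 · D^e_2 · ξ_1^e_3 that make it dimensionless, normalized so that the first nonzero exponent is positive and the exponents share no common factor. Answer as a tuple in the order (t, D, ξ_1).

L: e_1·(0) + e_2·(1) + e_3·(2) = 0
T: e_1·(1) + e_2·(0) + e_3·(-1) = 0
Solving this homogeneous linear system for the smallest-integer solution (first nonzero entry positive) gives (1, -2, 1).

(1, -2, 1)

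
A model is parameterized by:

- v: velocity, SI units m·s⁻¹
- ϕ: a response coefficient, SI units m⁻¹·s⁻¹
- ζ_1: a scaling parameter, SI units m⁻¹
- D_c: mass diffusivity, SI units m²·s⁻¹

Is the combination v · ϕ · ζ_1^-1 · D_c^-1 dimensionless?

Sum the exponent of each base dimension across the product:
  L: [v]_L + [ϕ]_L − [ζ_1]_L − [D_c]_L = (1) + (-1) − (-1) − (2) = -1
  T: [v]_T + [ϕ]_T − [ζ_1]_T − [D_c]_T = (-1) + (-1) − (0) − (-1) = -1
Net dimensions [L⁻¹ T⁻¹] ≠ [1] — not dimensionless.

no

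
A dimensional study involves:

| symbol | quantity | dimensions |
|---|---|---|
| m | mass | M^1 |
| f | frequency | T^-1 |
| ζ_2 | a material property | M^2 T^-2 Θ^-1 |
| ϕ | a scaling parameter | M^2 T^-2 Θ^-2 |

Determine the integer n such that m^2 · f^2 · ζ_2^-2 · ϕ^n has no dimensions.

1

Balance the M exponent: (2)·n from ϕ, plus 2·(1) + 2·(0) − 2·(2) = -2 from the rest, must sum to zero.
2n − 2 = 0, so n = 1.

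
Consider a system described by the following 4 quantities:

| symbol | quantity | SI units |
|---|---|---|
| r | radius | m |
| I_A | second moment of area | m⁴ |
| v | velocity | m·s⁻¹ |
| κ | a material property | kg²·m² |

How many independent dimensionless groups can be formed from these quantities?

There are 4 variables and 3 base dimensions (M, L, T).
The dimension matrix has rank 3.
Independent dimensionless groups: 4 − 3 = 1.

1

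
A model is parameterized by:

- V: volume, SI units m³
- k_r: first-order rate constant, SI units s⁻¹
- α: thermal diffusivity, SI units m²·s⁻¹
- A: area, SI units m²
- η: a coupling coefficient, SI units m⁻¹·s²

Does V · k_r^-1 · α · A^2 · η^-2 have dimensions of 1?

no

Sum the exponent of each base dimension across the product:
  L: [V]_L − [k_r]_L + [α]_L + 2·[A]_L − 2·[η]_L = (3) − (0) + (2) + 2·(2) − 2·(-1) = 11
  T: [V]_T − [k_r]_T + [α]_T + 2·[A]_T − 2·[η]_T = (0) − (-1) + (-1) + 2·(0) − 2·(2) = -4
Net dimensions [L¹¹ T⁻⁴] ≠ [1] — not dimensionless.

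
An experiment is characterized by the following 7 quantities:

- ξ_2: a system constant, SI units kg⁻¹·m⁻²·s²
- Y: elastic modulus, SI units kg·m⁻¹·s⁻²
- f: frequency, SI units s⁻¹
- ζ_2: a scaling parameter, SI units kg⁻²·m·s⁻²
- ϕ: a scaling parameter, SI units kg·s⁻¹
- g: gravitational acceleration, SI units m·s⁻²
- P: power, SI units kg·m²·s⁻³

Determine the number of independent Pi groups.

There are 7 variables and 3 base dimensions (M, L, T).
The dimension matrix has rank 3.
Independent dimensionless groups: 7 − 3 = 4.

4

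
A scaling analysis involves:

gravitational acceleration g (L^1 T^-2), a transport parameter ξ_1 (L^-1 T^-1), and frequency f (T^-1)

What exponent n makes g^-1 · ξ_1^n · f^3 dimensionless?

-1

Balance the L exponent: (-1)·n from ξ_1, plus −(1) + 3·(0) = -1 from the rest, must sum to zero.
−n − 1 = 0, so n = -1.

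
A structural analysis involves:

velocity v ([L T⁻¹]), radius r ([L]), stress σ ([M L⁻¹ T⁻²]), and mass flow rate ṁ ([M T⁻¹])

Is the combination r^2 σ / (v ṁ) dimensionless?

yes

Sum the exponent of each base dimension across the product:
  M: −[v]_M + 2·[r]_M + [σ]_M − [ṁ]_M = −(0) + 2·(0) + (1) − (1) = 0
  L: −[v]_L + 2·[r]_L + [σ]_L − [ṁ]_L = −(1) + 2·(1) + (-1) − (0) = 0
  T: −[v]_T + 2·[r]_T + [σ]_T − [ṁ]_T = −(-1) + 2·(0) + (-2) − (-1) = 0
  I: −[v]_I + 2·[r]_I + [σ]_I − [ṁ]_I = −(0) + 2·(0) + (0) − (0) = 0
All base exponents vanish — dimensionless.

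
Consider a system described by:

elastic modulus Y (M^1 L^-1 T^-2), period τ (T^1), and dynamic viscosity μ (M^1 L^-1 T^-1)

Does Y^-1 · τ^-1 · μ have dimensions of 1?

yes

Sum the exponent of each base dimension across the product:
  M: −[Y]_M − [τ]_M + [μ]_M = −(1) − (0) + (1) = 0
  L: −[Y]_L − [τ]_L + [μ]_L = −(-1) − (0) + (-1) = 0
  T: −[Y]_T − [τ]_T + [μ]_T = −(-2) − (1) + (-1) = 0
All base exponents vanish — dimensionless.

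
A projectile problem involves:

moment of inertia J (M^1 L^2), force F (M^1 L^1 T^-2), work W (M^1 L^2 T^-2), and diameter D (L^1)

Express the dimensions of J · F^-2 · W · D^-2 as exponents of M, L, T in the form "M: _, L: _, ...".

M: 0, L: 0, T: 2

Collect each base-dimension exponent across the product:
  M: (1) − 2·(1) + (1) − 2·(0) = 0
  L: (2) − 2·(1) + (2) − 2·(1) = 0
  T: (0) − 2·(-2) + (-2) − 2·(0) = 2
So the dimensions are [T²].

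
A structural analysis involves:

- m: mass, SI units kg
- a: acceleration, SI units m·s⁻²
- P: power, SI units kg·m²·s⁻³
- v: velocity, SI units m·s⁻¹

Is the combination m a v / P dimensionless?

Sum the exponent of each base dimension across the product:
  M: [m]_M + [a]_M − [P]_M + [v]_M = (1) + (0) − (1) + (0) = 0
  L: [m]_L + [a]_L − [P]_L + [v]_L = (0) + (1) − (2) + (1) = 0
  T: [m]_T + [a]_T − [P]_T + [v]_T = (0) + (-2) − (-3) + (-1) = 0
All base exponents vanish — dimensionless.

yes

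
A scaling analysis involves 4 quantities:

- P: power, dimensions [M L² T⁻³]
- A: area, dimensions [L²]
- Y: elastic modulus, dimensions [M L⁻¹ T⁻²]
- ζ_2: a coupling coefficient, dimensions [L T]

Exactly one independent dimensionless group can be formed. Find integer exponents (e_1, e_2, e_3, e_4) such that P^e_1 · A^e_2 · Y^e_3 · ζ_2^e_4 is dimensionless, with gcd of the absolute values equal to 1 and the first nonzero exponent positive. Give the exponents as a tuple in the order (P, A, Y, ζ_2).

(1, -2, -1, 1)

M: e_1·(1) + e_2·(0) + e_3·(1) + e_4·(0) = 0
L: e_1·(2) + e_2·(2) + e_3·(-1) + e_4·(1) = 0
T: e_1·(-3) + e_2·(0) + e_3·(-2) + e_4·(1) = 0
Solving this homogeneous linear system for the smallest-integer solution (first nonzero entry positive) gives (1, -2, -1, 1).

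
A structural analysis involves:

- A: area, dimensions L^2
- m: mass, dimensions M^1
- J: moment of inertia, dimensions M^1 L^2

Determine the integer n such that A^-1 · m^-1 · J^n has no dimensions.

1

Balance the M exponent: (1)·n from J, plus −(0) − (1) = -1 from the rest, must sum to zero.
n − 1 = 0, so n = 1.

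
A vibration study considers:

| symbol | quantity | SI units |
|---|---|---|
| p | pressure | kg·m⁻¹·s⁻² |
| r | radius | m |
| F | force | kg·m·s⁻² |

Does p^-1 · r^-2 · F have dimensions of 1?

yes

Sum the exponent of each base dimension across the product:
  M: −[p]_M − 2·[r]_M + [F]_M = −(1) − 2·(0) + (1) = 0
  L: −[p]_L − 2·[r]_L + [F]_L = −(-1) − 2·(1) + (1) = 0
  T: −[p]_T − 2·[r]_T + [F]_T = −(-2) − 2·(0) + (-2) = 0
All base exponents vanish — dimensionless.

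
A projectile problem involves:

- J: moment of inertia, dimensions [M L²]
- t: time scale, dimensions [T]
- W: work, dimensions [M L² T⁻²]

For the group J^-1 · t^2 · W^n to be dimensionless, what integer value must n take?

Balance the M exponent: (1)·n from W, plus −(1) + 2·(0) = -1 from the rest, must sum to zero.
n − 1 = 0, so n = 1.

1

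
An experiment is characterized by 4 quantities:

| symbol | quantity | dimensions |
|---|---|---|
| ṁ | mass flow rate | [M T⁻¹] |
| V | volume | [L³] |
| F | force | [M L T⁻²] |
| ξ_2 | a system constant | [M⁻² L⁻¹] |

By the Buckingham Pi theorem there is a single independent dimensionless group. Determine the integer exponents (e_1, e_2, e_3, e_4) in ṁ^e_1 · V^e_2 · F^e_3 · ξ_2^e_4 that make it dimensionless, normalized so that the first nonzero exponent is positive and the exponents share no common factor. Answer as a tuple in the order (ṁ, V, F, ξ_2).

M: e_1·(1) + e_2·(0) + e_3·(1) + e_4·(-2) = 0
L: e_1·(0) + e_2·(3) + e_3·(1) + e_4·(-1) = 0
T: e_1·(-1) + e_2·(0) + e_3·(-2) + e_4·(0) = 0
Solving this homogeneous linear system for the smallest-integer solution (first nonzero entry positive) gives (4, 1, -2, 1).

(4, 1, -2, 1)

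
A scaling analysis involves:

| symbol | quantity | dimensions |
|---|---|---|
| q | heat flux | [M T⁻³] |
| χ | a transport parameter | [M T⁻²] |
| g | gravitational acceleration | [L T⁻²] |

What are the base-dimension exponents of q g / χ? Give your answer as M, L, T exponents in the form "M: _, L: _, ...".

Collect each base-dimension exponent across the product:
  M: (1) − (1) + (0) = 0
  L: (0) − (0) + (1) = 1
  T: (-3) − (-2) + (-2) = -3
So the dimensions are [L T⁻³].

M: 0, L: 1, T: -3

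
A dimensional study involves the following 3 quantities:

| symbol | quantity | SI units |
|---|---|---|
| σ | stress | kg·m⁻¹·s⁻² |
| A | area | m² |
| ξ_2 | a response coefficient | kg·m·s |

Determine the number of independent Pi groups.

0

There are 3 variables and 3 base dimensions (M, L, T).
The dimension matrix has rank 3.
Independent dimensionless groups: 3 − 3 = 0.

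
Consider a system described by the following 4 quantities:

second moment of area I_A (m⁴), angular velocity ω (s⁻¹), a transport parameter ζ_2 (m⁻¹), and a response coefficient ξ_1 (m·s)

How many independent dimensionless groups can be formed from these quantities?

There are 4 variables and 2 base dimensions (L, T).
The dimension matrix has rank 2.
Independent dimensionless groups: 4 − 2 = 2.

2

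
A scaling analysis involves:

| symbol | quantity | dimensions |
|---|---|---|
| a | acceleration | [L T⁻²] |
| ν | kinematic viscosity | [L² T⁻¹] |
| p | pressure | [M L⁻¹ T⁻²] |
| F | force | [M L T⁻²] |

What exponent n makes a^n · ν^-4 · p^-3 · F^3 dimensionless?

Balance the L exponent: (1)·n from a, plus −4·(2) − 3·(-1) + 3·(1) = -2 from the rest, must sum to zero.
n − 2 = 0, so n = 2.

2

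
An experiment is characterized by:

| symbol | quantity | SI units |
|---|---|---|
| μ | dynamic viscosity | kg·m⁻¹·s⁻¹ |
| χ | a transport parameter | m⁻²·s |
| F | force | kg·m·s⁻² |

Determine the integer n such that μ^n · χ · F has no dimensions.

Balance the M exponent: (1)·n from μ, plus (0) + (1) = 1 from the rest, must sum to zero.
n + 1 = 0, so n = -1.

-1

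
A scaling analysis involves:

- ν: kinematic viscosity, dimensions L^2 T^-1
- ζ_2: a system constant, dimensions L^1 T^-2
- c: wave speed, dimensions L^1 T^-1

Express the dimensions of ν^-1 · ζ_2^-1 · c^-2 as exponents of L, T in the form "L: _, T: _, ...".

Collect each base-dimension exponent across the product:
  L: −(2) − (1) − 2·(1) = -5
  T: −(-1) − (-2) − 2·(-1) = 5
So the dimensions are [L⁻⁵ T⁵].

L: -5, T: 5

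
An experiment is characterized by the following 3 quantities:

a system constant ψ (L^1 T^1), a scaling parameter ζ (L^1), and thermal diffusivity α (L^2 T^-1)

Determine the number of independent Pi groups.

1

There are 3 variables and 2 base dimensions (L, T).
The dimension matrix has rank 2.
Independent dimensionless groups: 3 − 2 = 1.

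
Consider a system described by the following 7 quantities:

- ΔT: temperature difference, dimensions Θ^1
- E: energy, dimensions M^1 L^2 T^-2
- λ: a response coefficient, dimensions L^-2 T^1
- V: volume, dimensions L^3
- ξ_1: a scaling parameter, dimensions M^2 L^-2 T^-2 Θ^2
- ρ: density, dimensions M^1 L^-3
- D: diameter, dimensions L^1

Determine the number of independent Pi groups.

There are 7 variables and 4 base dimensions (M, L, T, Θ).
The dimension matrix has rank 4.
Independent dimensionless groups: 7 − 4 = 3.

3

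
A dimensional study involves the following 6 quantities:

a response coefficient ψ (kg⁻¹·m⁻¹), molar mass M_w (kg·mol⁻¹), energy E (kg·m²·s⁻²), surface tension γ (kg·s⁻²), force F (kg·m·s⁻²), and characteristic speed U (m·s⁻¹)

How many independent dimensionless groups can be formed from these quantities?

There are 6 variables and 4 base dimensions (M, L, T, N).
The dimension matrix has rank 4.
Independent dimensionless groups: 6 − 4 = 2.

2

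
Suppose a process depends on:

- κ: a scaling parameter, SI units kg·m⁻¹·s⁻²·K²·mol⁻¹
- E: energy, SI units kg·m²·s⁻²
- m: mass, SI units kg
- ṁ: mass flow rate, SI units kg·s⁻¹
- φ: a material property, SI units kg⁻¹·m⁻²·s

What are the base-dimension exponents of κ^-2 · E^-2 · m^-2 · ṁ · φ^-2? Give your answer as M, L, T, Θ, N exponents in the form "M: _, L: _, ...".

Collect each base-dimension exponent across the product:
  M: −2·(1) − 2·(1) − 2·(1) + (1) − 2·(-1) = -3
  L: −2·(-1) − 2·(2) − 2·(0) + (0) − 2·(-2) = 2
  T: −2·(-2) − 2·(-2) − 2·(0) + (-1) − 2·(1) = 5
  Θ: −2·(2) − 2·(0) − 2·(0) + (0) − 2·(0) = -4
  N: −2·(-1) − 2·(0) − 2·(0) + (0) − 2·(0) = 2
So the dimensions are [M⁻³ L² T⁵ Θ⁻⁴ N²].

M: -3, L: 2, T: 5, Θ: -4, N: 2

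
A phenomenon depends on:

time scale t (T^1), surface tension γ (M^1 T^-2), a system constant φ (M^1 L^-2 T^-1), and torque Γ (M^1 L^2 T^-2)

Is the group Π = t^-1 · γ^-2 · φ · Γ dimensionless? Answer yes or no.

Sum the exponent of each base dimension across the product:
  M: −[t]_M − 2·[γ]_M + [φ]_M + [Γ]_M = −(0) − 2·(1) + (1) + (1) = 0
  L: −[t]_L − 2·[γ]_L + [φ]_L + [Γ]_L = −(0) − 2·(0) + (-2) + (2) = 0
  T: −[t]_T − 2·[γ]_T + [φ]_T + [Γ]_T = −(1) − 2·(-2) + (-1) + (-2) = 0
All base exponents vanish — dimensionless.

yes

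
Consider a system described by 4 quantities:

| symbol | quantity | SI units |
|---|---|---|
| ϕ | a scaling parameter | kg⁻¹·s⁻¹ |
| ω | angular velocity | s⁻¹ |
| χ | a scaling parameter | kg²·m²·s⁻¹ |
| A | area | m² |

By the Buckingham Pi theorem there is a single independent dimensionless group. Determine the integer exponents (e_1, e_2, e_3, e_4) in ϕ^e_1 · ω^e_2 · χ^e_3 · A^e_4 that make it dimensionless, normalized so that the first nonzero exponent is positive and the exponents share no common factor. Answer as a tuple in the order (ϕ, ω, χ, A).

(2, -3, 1, -1)

M: e_1·(-1) + e_2·(0) + e_3·(2) + e_4·(0) = 0
L: e_1·(0) + e_2·(0) + e_3·(2) + e_4·(2) = 0
T: e_1·(-1) + e_2·(-1) + e_3·(-1) + e_4·(0) = 0
Solving this homogeneous linear system for the smallest-integer solution (first nonzero entry positive) gives (2, -3, 1, -1).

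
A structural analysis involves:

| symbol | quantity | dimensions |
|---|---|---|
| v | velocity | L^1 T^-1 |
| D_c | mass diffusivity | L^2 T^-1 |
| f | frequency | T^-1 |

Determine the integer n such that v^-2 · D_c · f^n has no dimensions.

Balance the T exponent: (-1)·n from f, plus −2·(-1) + (-1) = 1 from the rest, must sum to zero.
−n + 1 = 0, so n = 1.

1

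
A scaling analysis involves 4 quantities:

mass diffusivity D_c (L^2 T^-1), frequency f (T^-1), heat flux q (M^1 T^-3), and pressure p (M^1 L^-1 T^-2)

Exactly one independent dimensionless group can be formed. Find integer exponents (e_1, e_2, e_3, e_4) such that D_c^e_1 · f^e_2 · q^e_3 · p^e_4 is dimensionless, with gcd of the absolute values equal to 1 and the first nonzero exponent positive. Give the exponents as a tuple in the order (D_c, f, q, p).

M: e_1·(0) + e_2·(0) + e_3·(1) + e_4·(1) = 0
L: e_1·(2) + e_2·(0) + e_3·(0) + e_4·(-1) = 0
T: e_1·(-1) + e_2·(-1) + e_3·(-3) + e_4·(-2) = 0
Solving this homogeneous linear system for the smallest-integer solution (first nonzero entry positive) gives (1, 1, -2, 2).

(1, 1, -2, 2)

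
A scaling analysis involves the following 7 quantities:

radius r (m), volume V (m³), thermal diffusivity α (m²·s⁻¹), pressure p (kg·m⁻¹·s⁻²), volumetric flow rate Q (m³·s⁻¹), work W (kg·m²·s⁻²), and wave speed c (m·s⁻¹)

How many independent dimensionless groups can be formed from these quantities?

There are 7 variables and 3 base dimensions (M, L, T).
The dimension matrix has rank 3.
Independent dimensionless groups: 7 − 3 = 4.

4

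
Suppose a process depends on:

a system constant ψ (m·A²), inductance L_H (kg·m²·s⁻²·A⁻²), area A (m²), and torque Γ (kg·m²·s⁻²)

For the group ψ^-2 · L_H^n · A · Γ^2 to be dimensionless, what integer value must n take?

Balance the M exponent: (1)·n from L_H, plus −2·(0) + (0) + 2·(1) = 2 from the rest, must sum to zero.
n + 2 = 0, so n = -2.

-2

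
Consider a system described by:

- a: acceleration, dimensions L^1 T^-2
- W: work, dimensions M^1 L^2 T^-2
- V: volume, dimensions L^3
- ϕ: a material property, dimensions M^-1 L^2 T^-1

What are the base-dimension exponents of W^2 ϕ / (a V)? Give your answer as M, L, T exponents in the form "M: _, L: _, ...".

Collect each base-dimension exponent across the product:
  M: −(0) + 2·(1) − (0) + (-1) = 1
  L: −(1) + 2·(2) − (3) + (2) = 2
  T: −(-2) + 2·(-2) − (0) + (-1) = -3
So the dimensions are [M L² T⁻³].

M: 1, L: 2, T: -3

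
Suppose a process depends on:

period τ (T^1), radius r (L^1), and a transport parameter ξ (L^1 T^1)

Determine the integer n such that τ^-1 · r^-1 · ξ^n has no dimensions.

1

Balance the L exponent: (1)·n from ξ, plus −(0) − (1) = -1 from the rest, must sum to zero.
n − 1 = 0, so n = 1.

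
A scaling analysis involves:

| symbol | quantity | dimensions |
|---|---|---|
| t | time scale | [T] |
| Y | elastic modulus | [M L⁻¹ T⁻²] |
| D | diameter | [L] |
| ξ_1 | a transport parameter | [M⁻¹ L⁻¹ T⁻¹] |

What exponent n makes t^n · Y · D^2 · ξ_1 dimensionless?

Balance the T exponent: (1)·n from t, plus (-2) + 2·(0) + (-1) = -3 from the rest, must sum to zero.
n − 3 = 0, so n = 3.

3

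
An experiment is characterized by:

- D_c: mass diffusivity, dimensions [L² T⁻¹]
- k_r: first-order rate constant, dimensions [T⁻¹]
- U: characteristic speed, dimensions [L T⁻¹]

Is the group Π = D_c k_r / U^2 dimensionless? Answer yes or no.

Sum the exponent of each base dimension across the product:
  L: [D_c]_L + [k_r]_L − 2·[U]_L = (2) + (0) − 2·(1) = 0
  T: [D_c]_T + [k_r]_T − 2·[U]_T = (-1) + (-1) − 2·(-1) = 0
All base exponents vanish — dimensionless.

yes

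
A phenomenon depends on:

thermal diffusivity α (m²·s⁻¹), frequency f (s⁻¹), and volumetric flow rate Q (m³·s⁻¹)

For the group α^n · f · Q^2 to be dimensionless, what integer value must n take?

Balance the L exponent: (2)·n from α, plus (0) + 2·(3) = 6 from the rest, must sum to zero.
2n + 6 = 0, so n = -3.

-3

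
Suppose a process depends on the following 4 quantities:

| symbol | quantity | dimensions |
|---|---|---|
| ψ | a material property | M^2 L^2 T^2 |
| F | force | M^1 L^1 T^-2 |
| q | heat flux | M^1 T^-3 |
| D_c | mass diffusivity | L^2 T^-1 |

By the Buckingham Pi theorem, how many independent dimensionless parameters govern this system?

There are 4 variables and 3 base dimensions (M, L, T).
The dimension matrix has rank 3.
Independent dimensionless groups: 4 − 3 = 1.

1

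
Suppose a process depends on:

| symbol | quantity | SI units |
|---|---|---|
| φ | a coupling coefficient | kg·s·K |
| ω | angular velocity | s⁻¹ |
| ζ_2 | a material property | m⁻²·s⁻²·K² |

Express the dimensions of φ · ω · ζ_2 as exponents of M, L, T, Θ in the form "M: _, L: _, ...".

M: 1, L: -2, T: -2, Θ: 3

Collect each base-dimension exponent across the product:
  M: (1) + (0) + (0) = 1
  L: (0) + (0) + (-2) = -2
  T: (1) + (-1) + (-2) = -2
  Θ: (1) + (0) + (2) = 3
So the dimensions are [M L⁻² T⁻² Θ³].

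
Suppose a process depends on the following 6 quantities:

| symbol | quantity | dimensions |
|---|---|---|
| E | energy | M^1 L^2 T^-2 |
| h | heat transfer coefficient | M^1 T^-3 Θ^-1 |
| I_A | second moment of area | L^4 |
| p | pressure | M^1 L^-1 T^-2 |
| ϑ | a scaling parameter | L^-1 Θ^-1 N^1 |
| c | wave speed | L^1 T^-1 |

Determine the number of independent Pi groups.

1

There are 6 variables and 5 base dimensions (M, L, T, Θ, N).
The dimension matrix has rank 5.
Independent dimensionless groups: 6 − 5 = 1.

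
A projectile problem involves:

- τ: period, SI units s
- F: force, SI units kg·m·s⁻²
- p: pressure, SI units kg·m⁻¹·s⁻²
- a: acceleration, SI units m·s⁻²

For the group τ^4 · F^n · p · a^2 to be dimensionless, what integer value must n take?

Balance the M exponent: (1)·n from F, plus 4·(0) + (1) + 2·(0) = 1 from the rest, must sum to zero.
n + 1 = 0, so n = -1.

-1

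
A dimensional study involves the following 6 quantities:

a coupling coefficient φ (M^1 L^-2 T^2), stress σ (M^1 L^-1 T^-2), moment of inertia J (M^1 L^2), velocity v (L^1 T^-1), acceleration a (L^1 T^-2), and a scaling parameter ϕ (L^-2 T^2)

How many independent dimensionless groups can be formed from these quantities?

3

There are 6 variables and 3 base dimensions (M, L, T).
The dimension matrix has rank 3.
Independent dimensionless groups: 6 − 3 = 3.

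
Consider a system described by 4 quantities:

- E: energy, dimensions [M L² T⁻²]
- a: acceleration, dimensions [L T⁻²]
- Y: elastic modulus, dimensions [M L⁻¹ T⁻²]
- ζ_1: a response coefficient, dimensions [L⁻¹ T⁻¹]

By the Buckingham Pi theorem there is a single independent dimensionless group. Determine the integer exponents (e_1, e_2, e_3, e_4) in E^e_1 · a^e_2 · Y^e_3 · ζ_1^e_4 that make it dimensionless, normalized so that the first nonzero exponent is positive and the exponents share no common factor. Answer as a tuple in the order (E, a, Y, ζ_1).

(1, -1, -1, 2)

M: e_1·(1) + e_2·(0) + e_3·(1) + e_4·(0) = 0
L: e_1·(2) + e_2·(1) + e_3·(-1) + e_4·(-1) = 0
T: e_1·(-2) + e_2·(-2) + e_3·(-2) + e_4·(-1) = 0
Solving this homogeneous linear system for the smallest-integer solution (first nonzero entry positive) gives (1, -1, -1, 2).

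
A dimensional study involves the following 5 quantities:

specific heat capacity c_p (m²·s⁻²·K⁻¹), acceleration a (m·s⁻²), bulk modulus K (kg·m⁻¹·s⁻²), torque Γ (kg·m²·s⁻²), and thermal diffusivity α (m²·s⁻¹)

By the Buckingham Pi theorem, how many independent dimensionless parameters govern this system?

1

There are 5 variables and 4 base dimensions (M, L, T, Θ).
The dimension matrix has rank 4.
Independent dimensionless groups: 5 − 4 = 1.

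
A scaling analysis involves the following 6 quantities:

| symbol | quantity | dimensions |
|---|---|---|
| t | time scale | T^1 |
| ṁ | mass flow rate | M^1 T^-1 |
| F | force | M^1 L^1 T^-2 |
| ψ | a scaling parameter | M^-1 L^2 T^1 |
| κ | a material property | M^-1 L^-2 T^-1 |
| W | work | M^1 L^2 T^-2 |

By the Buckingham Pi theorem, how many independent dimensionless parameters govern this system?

There are 6 variables and 3 base dimensions (M, L, T).
The dimension matrix has rank 3.
Independent dimensionless groups: 6 − 3 = 3.

3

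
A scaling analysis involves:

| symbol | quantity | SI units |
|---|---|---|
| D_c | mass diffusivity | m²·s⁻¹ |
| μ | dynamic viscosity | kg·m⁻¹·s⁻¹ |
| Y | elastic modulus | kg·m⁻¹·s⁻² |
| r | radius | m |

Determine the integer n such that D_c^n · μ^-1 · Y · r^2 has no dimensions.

Balance the L exponent: (2)·n from D_c, plus −(-1) + (-1) + 2·(1) = 2 from the rest, must sum to zero.
2n + 2 = 0, so n = -1.

-1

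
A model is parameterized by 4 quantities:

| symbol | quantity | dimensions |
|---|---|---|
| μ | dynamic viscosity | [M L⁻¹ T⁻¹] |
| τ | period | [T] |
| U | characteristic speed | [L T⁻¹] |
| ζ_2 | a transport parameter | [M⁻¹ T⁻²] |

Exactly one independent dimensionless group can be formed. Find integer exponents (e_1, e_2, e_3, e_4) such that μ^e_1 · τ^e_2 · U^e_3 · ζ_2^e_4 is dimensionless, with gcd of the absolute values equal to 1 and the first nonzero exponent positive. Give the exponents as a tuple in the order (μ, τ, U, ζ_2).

M: e_1·(1) + e_2·(0) + e_3·(0) + e_4·(-1) = 0
L: e_1·(-1) + e_2·(0) + e_3·(1) + e_4·(0) = 0
T: e_1·(-1) + e_2·(1) + e_3·(-1) + e_4·(-2) = 0
Solving this homogeneous linear system for the smallest-integer solution (first nonzero entry positive) gives (1, 4, 1, 1).

(1, 4, 1, 1)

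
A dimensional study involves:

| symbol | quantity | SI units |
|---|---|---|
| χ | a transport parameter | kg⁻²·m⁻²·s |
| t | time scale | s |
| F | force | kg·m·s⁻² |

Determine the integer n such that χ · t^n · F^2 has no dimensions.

3

Balance the T exponent: (1)·n from t, plus (1) + 2·(-2) = -3 from the rest, must sum to zero.
n − 3 = 0, so n = 3.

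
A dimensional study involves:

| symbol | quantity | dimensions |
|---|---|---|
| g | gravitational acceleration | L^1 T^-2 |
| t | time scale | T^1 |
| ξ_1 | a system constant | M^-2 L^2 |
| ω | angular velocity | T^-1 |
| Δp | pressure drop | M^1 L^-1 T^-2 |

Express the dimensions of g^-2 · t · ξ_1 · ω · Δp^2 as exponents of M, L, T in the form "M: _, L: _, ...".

Collect each base-dimension exponent across the product:
  M: −2·(0) + (0) + (-2) + (0) + 2·(1) = 0
  L: −2·(1) + (0) + (2) + (0) + 2·(-1) = -2
  T: −2·(-2) + (1) + (0) + (-1) + 2·(-2) = 0
So the dimensions are [L⁻²].

M: 0, L: -2, T: 0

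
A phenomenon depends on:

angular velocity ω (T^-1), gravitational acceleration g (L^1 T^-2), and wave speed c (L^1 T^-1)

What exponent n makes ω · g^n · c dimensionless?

-1

Balance the L exponent: (1)·n from g, plus (0) + (1) = 1 from the rest, must sum to zero.
n + 1 = 0, so n = -1.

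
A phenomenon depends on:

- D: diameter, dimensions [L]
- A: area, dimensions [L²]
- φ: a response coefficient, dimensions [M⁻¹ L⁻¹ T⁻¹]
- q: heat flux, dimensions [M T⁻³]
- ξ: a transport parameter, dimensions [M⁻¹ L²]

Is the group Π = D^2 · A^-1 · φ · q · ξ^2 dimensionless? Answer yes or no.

Sum the exponent of each base dimension across the product:
  M: 2·[D]_M − [A]_M + [φ]_M + [q]_M + 2·[ξ]_M = 2·(0) − (0) + (-1) + (1) + 2·(-1) = -2
  L: 2·[D]_L − [A]_L + [φ]_L + [q]_L + 2·[ξ]_L = 2·(1) − (2) + (-1) + (0) + 2·(2) = 3
  T: 2·[D]_T − [A]_T + [φ]_T + [q]_T + 2·[ξ]_T = 2·(0) − (0) + (-1) + (-3) + 2·(0) = -4
Net dimensions [M⁻² L³ T⁻⁴] ≠ [1] — not dimensionless.

no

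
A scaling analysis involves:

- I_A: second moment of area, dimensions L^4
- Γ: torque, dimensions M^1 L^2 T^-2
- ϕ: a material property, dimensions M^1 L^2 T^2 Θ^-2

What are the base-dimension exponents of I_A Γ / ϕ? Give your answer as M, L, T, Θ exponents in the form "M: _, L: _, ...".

Collect each base-dimension exponent across the product:
  M: (0) + (1) − (1) = 0
  L: (4) + (2) − (2) = 4
  T: (0) + (-2) − (2) = -4
  Θ: (0) + (0) − (-2) = 2
So the dimensions are [L⁴ T⁻⁴ Θ²].

M: 0, L: 4, T: -4, Θ: 2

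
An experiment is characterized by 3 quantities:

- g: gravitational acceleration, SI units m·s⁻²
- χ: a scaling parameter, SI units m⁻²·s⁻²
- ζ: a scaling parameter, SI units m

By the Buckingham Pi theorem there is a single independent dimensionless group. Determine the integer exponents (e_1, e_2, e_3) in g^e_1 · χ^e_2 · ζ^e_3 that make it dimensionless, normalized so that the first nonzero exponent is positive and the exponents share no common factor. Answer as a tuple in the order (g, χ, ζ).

(1, -1, -3)

L: e_1·(1) + e_2·(-2) + e_3·(1) = 0
T: e_1·(-2) + e_2·(-2) + e_3·(0) = 0
Solving this homogeneous linear system for the smallest-integer solution (first nonzero entry positive) gives (1, -1, -3).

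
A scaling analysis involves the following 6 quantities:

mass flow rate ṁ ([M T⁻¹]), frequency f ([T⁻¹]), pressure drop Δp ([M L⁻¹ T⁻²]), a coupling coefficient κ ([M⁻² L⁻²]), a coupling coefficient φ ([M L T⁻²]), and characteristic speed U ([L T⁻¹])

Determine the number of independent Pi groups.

There are 6 variables and 3 base dimensions (M, L, T).
The dimension matrix has rank 3.
Independent dimensionless groups: 6 − 3 = 3.

3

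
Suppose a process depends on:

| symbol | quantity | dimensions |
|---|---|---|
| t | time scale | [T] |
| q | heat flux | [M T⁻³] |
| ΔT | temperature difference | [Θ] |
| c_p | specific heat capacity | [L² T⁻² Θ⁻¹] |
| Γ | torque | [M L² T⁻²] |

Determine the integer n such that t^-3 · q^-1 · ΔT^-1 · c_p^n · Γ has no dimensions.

-1

Balance the L exponent: (2)·n from c_p, plus −3·(0) − (0) − (0) + (2) = 2 from the rest, must sum to zero.
2n + 2 = 0, so n = -1.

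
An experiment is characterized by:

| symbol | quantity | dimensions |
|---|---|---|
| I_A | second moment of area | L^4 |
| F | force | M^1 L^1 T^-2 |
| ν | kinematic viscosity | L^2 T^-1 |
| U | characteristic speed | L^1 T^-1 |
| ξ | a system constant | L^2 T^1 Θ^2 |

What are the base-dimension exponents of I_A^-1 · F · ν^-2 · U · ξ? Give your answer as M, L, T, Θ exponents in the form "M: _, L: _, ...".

M: 1, L: -4, T: 0, Θ: 2

Collect each base-dimension exponent across the product:
  M: −(0) + (1) − 2·(0) + (0) + (0) = 1
  L: −(4) + (1) − 2·(2) + (1) + (2) = -4
  T: −(0) + (-2) − 2·(-1) + (-1) + (1) = 0
  Θ: −(0) + (0) − 2·(0) + (0) + (2) = 2
So the dimensions are [M L⁻⁴ Θ²].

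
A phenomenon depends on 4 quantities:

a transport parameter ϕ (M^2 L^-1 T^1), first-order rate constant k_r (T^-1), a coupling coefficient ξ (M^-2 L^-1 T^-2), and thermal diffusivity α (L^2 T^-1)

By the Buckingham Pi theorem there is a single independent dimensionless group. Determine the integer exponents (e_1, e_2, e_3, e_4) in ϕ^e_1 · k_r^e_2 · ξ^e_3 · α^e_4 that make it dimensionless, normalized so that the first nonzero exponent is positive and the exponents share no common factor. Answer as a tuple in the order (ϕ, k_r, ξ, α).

M: e_1·(2) + e_2·(0) + e_3·(-2) + e_4·(0) = 0
L: e_1·(-1) + e_2·(0) + e_3·(-1) + e_4·(2) = 0
T: e_1·(1) + e_2·(-1) + e_3·(-2) + e_4·(-1) = 0
Solving this homogeneous linear system for the smallest-integer solution (first nonzero entry positive) gives (1, -2, 1, 1).

(1, -2, 1, 1)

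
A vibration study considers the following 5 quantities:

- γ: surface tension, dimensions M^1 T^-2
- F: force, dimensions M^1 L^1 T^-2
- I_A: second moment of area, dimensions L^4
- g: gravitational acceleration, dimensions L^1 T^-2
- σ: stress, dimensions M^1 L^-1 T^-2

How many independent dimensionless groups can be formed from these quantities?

2

There are 5 variables and 3 base dimensions (M, L, T).
The dimension matrix has rank 3.
Independent dimensionless groups: 5 − 3 = 2.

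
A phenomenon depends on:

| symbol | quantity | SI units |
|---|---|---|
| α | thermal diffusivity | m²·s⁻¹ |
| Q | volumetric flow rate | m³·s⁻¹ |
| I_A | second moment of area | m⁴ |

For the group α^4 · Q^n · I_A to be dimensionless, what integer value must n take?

-4

Balance the L exponent: (3)·n from Q, plus 4·(2) + (4) = 12 from the rest, must sum to zero.
3n + 12 = 0, so n = -4.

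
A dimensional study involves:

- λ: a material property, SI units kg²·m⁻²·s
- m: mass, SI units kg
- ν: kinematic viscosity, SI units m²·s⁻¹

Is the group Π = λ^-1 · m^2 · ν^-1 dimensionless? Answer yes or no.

yes

Sum the exponent of each base dimension across the product:
  M: −[λ]_M + 2·[m]_M − [ν]_M = −(2) + 2·(1) − (0) = 0
  L: −[λ]_L + 2·[m]_L − [ν]_L = −(-2) + 2·(0) − (2) = 0
  T: −[λ]_T + 2·[m]_T − [ν]_T = −(1) + 2·(0) − (-1) = 0
All base exponents vanish — dimensionless.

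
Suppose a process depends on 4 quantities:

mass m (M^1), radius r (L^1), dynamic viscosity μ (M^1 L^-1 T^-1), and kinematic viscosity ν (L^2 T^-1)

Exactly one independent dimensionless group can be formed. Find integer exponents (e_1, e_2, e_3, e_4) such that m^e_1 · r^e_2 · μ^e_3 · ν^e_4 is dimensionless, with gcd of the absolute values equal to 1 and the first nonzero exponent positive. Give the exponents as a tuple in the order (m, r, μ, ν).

M: e_1·(1) + e_2·(0) + e_3·(1) + e_4·(0) = 0
L: e_1·(0) + e_2·(1) + e_3·(-1) + e_4·(2) = 0
T: e_1·(0) + e_2·(0) + e_3·(-1) + e_4·(-1) = 0
Solving this homogeneous linear system for the smallest-integer solution (first nonzero entry positive) gives (1, -3, -1, 1).

(1, -3, -1, 1)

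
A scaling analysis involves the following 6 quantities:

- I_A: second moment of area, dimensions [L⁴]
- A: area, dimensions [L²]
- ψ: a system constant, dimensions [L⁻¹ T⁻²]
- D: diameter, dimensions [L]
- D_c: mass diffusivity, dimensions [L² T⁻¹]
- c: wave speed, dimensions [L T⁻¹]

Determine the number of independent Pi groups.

4

There are 6 variables and 2 base dimensions (L, T).
The dimension matrix has rank 2.
Independent dimensionless groups: 6 − 2 = 4.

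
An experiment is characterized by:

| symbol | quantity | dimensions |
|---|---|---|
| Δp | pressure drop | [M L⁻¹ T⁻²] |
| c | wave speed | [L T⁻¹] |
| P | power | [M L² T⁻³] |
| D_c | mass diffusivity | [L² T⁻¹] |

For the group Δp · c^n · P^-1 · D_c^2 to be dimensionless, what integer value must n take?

-1

Balance the L exponent: (1)·n from c, plus (-1) − (2) + 2·(2) = 1 from the rest, must sum to zero.
n + 1 = 0, so n = -1.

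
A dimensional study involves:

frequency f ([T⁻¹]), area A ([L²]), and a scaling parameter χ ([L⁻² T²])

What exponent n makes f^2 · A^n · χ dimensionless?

Balance the L exponent: (2)·n from A, plus 2·(0) + (-2) = -2 from the rest, must sum to zero.
2n − 2 = 0, so n = 1.

1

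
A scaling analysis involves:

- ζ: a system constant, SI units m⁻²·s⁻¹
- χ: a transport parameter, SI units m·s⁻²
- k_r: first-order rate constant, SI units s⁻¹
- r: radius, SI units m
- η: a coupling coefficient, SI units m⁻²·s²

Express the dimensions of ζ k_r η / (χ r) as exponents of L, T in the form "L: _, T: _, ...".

Collect each base-dimension exponent across the product:
  L: (-2) − (1) + (0) − (1) + (-2) = -6
  T: (-1) − (-2) + (-1) − (0) + (2) = 2
So the dimensions are [L⁻⁶ T²].

L: -6, T: 2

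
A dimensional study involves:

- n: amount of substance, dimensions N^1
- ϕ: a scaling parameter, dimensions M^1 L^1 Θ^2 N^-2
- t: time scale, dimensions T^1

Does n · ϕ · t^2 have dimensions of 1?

no

Sum the exponent of each base dimension across the product:
  M: [n]_M + [ϕ]_M + 2·[t]_M = (0) + (1) + 2·(0) = 1
  L: [n]_L + [ϕ]_L + 2·[t]_L = (0) + (1) + 2·(0) = 1
  T: [n]_T + [ϕ]_T + 2·[t]_T = (0) + (0) + 2·(1) = 2
  Θ: [n]_Θ + [ϕ]_Θ + 2·[t]_Θ = (0) + (2) + 2·(0) = 2
  N: [n]_N + [ϕ]_N + 2·[t]_N = (1) + (-2) + 2·(0) = -1
Net dimensions [M L T² Θ² N⁻¹] ≠ [1] — not dimensionless.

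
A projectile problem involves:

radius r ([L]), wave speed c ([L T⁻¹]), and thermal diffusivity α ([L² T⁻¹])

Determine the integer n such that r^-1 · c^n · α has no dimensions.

-1

Balance the L exponent: (1)·n from c, plus −(1) + (2) = 1 from the rest, must sum to zero.
n + 1 = 0, so n = -1.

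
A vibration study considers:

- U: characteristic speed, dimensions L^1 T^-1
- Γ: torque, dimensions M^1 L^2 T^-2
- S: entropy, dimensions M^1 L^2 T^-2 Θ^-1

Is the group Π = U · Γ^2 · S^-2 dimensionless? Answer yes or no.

Sum the exponent of each base dimension across the product:
  M: [U]_M + 2·[Γ]_M − 2·[S]_M = (0) + 2·(1) − 2·(1) = 0
  L: [U]_L + 2·[Γ]_L − 2·[S]_L = (1) + 2·(2) − 2·(2) = 1
  T: [U]_T + 2·[Γ]_T − 2·[S]_T = (-1) + 2·(-2) − 2·(-2) = -1
  Θ: [U]_Θ + 2·[Γ]_Θ − 2·[S]_Θ = (0) + 2·(0) − 2·(-1) = 2
Net dimensions [L T⁻¹ Θ²] ≠ [1] — not dimensionless.

no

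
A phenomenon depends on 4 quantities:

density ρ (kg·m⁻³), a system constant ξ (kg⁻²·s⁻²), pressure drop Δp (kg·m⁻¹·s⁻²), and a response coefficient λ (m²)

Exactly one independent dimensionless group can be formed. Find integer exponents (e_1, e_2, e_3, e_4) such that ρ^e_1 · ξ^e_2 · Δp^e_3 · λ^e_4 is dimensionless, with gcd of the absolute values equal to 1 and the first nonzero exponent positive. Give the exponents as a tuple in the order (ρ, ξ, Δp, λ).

(3, 1, -1, 4)

M: e_1·(1) + e_2·(-2) + e_3·(1) + e_4·(0) = 0
L: e_1·(-3) + e_2·(0) + e_3·(-1) + e_4·(2) = 0
T: e_1·(0) + e_2·(-2) + e_3·(-2) + e_4·(0) = 0
Solving this homogeneous linear system for the smallest-integer solution (first nonzero entry positive) gives (3, 1, -1, 4).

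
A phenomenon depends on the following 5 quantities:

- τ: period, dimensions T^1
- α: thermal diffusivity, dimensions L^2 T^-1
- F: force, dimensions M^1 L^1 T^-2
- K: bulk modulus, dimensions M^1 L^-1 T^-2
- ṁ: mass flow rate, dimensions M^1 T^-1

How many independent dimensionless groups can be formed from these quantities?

2

There are 5 variables and 3 base dimensions (M, L, T).
The dimension matrix has rank 3.
Independent dimensionless groups: 5 − 3 = 2.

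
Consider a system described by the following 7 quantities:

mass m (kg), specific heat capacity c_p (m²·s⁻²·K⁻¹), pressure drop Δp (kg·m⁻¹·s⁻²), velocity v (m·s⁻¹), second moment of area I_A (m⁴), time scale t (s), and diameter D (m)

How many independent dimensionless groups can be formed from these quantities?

There are 7 variables and 4 base dimensions (M, L, T, Θ).
The dimension matrix has rank 4.
Independent dimensionless groups: 7 − 4 = 3.

3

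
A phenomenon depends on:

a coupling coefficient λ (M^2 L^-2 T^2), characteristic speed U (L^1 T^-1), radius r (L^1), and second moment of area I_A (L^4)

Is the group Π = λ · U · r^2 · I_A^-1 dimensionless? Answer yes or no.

Sum the exponent of each base dimension across the product:
  M: [λ]_M + [U]_M + 2·[r]_M − [I_A]_M = (2) + (0) + 2·(0) − (0) = 2
  L: [λ]_L + [U]_L + 2·[r]_L − [I_A]_L = (-2) + (1) + 2·(1) − (4) = -3
  T: [λ]_T + [U]_T + 2·[r]_T − [I_A]_T = (2) + (-1) + 2·(0) − (0) = 1
Net dimensions [M² L⁻³ T] ≠ [1] — not dimensionless.

no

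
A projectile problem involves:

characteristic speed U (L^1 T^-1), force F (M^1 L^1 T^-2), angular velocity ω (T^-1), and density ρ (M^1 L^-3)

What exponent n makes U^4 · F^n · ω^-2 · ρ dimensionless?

Balance the M exponent: (1)·n from F, plus 4·(0) − 2·(0) + (1) = 1 from the rest, must sum to zero.
n + 1 = 0, so n = -1.

-1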